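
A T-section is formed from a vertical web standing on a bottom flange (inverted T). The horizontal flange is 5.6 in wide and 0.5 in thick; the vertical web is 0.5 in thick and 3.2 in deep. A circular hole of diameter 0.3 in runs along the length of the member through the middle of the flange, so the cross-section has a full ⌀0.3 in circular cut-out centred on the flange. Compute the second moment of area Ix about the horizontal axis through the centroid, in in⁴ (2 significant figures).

Ix ≈ 4.9 in⁴

Split into non-overlapping primitives; take the origin at the lower-left of the bounding box.
Flange: 5.6 × 0.5, A = 2.8 in², y = 0.25 in, Ī = 0.05833 in⁴.
Web: 0.5 × 3.2, A = 1.6 in², y = 2.1 in, Ī = 1.365 in⁴.
Hole (subtracted): ⌀0.3, A = 0.07069 in², y = 0.25 in, Ī = 0.0003976 in⁴.
Centroid: ȳ = ΣA·y / ΣA = 0.9337 in.
Transfer each piece to the horizontal axis through the centroid using Ī + A·d² with d = y − 0.9337:
  flange: d = -0.6837 in → contributes +1.367 in⁴
  web: d = 1.166 in → contributes +3.542 in⁴
  hole: d = -0.6837 in → contributes −0.03344 in⁴
Total I = 4.875 in⁴.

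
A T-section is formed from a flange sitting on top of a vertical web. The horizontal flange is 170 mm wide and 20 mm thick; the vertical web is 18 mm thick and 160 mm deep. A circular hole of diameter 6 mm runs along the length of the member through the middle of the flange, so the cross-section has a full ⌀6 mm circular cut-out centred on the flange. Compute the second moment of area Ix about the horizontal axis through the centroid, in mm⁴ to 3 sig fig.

Decompose the section into non-overlapping parts with the origin at the bottom-left of its bounding rectangle.
Flange: 170 × 20, A = 3 400 mm², y = 170 mm, Ī = 113 333 mm⁴.
Web: 18 × 160, A = 2 880 mm², y = 80 mm, Ī = 6 144 000 mm⁴.
Hole (subtracted): ⌀6, A = 28.274 mm², y = 170 mm, Ī = 63.617 mm⁴.
Centroid: ȳ = ΣA·y / ΣA = 128.54 mm.
Transfer each piece to the horizontal axis through the centroid using Ī + A·d² with d = y − 128.54:
  flange: d = 41.461 mm → contributes +5 957 857 mm⁴
  web: d = -48.539 mm → contributes +12 929 505 mm⁴
  hole: d = 41.461 mm → contributes −48 667 mm⁴
Total I = 18 838 695 mm⁴.

Ix ≈ 1.88 × 10⁷ mm⁴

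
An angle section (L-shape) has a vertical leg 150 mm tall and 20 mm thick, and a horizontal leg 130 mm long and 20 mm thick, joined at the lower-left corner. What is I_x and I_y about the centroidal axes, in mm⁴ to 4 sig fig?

I_x ≈ 1.106 × 10⁷ mm⁴, I_y ≈ 7.681 × 10⁶ mm⁴

Decompose the section into non-overlapping parts with the origin at the bottom-left of its bounding rectangle.
Vertical leg: 20 × 150, A = 3 000 mm², y = 75 mm, Ī = 5 625 000 mm⁴.
Horizontal leg (remainder): 110 × 20, A = 2 200 mm², y = 10 mm, Ī = 73333.3 mm⁴.
Centroid: ȳ = ΣA·y / ΣA = 47.5 mm.
Transfer each piece to the centroidal x-axis using Ī + A·d² with d = y − 47.5:
  vertical leg: d = 27.5 mm → contributes +7 893 750 mm⁴
  horizontal leg (remainder): d = -37.5 mm → contributes +3 167 083 mm⁴
Total I = 11 060 833 mm⁴.
For the y-axis: x̄ = 37.5 mm.
Repeating about the centroidal y-axis gives I_y = 7 680 833 mm⁴.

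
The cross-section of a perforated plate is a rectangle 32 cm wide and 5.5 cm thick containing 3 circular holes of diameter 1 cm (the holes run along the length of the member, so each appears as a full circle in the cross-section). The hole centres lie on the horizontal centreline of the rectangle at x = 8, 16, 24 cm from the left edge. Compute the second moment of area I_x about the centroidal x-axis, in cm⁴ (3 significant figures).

I_x ≈ 444 cm⁴

Break the section into simple shapes (no overlaps), measuring from the bottom-left corner of the bounding box.
Plate: 32 × 5.5, A = 176 cm², y = 2.75 cm, Ī = 443.67 cm⁴.
Hole 1 (subtracted): ⌀1, A = 0.7854 cm², y = 2.75 cm, Ī = 0.049087 cm⁴.
Hole 2 (subtracted): ⌀1, A = 0.7854 cm², y = 2.75 cm, Ī = 0.049087 cm⁴.
Hole 3 (subtracted): ⌀1, A = 0.7854 cm², y = 2.75 cm, Ī = 0.049087 cm⁴.
By symmetry the centroid is at mid-height, ȳ = 2.75 cm.
All pieces are centred on the centroidal x-axis, so I = ΣĪ (holes subtracted) = 443.52 cm⁴.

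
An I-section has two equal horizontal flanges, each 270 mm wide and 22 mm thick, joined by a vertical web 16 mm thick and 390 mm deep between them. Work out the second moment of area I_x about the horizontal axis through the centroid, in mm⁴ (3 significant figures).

Split into non-overlapping primitives; take the origin at the lower-left of the bounding box.
Bottom flange: 270 × 22, A = 5 940 mm², y = 11 mm, Ī = 239 580 mm⁴.
Web: 16 × 390, A = 6 240 mm², y = 217 mm, Ī = 79 092 000 mm⁴.
Top flange: 270 × 22, A = 5 940 mm², y = 423 mm, Ī = 239 580 mm⁴.
By symmetry the centroid is at mid-height, ȳ = 217 mm.
Transfer each piece to the horizontal axis through the centroid using Ī + A·d² with d = y − 217:
  bottom flange: d = -206 mm → contributes +252 309 420 mm⁴
  web: d = 0 mm → contributes +79 092 000 mm⁴
  top flange: d = 206 mm → contributes +252 309 420 mm⁴
Total I = 583 710 840 mm⁴.

I_x ≈ 5.84 × 10⁸ mm⁴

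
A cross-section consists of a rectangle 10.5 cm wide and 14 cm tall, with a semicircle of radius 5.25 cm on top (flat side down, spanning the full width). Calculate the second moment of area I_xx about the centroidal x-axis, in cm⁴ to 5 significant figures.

I_xx ≈ 5332.5 cm⁴

Split into non-overlapping primitives; take the origin at the lower-left of the bounding box.
Rectangular body: 10.5 × 14, A = 147 cm², y = 7 cm, Ī = 2 401 cm⁴.
Semicircular cap: semicircle r = 5.25, A = 43.29507 cm², y = 16.22817 cm, Ī = 83.38142 cm⁴.
Centroid: ȳ = ΣA·y / ΣA = 9.099551 cm.
Transfer each piece to the centroidal x-axis using Ī + A·d² with d = y − 9.099551:
  rectangular body: d = -2.099551 cm → contributes +3048.993 cm⁴
  semicircular cap: d = 7.128618 cm → contributes +2283.516 cm⁴
Total I = 5332.509 cm⁴.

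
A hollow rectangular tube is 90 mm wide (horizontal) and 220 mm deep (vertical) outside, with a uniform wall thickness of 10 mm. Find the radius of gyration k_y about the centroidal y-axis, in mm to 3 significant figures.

Decompose the section into non-overlapping parts with the origin at the bottom-left of its bounding rectangle.
Outer rectangle: 90 × 220, A = 19 800 mm², x = 45 mm, Ī = 13 365 000 mm⁴.
Inner void (subtracted): 70 × 200, A = 14 000 mm², x = 45 mm, Ī = 5 716 667 mm⁴.
By symmetry the centroid is at mid-width, x̄ = 45 mm.
All pieces are centred on the centroidal y-axis, so I = ΣĪ (holes subtracted) = 7 648 333 mm⁴.
Radius of gyration: k = √(I/A) = √(7 648 333 / 5 800) = 36.314 mm.

k_y ≈ 36.3 mm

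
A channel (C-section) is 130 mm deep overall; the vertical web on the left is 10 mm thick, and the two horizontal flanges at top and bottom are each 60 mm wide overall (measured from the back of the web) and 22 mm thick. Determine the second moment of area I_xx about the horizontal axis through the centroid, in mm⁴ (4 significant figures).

I_xx ≈ 8.335 × 10⁶ mm⁴

Decompose the section into non-overlapping parts with the origin at the bottom-left of its bounding rectangle.
Web: 10 × 130, A = 1 300 mm², y = 65 mm, Ī = 1 830 833 mm⁴.
Top flange (beyond web): 50 × 22, A = 1 100 mm², y = 119 mm, Ī = 44366.7 mm⁴.
Bottom flange (beyond web): 50 × 22, A = 1 100 mm², y = 11 mm, Ī = 44366.7 mm⁴.
By symmetry the centroid is at mid-height, ȳ = 65 mm.
Transfer each piece to the horizontal axis through the centroid using Ī + A·d² with d = y − 65:
  web: d = 0 mm → contributes +1 830 833 mm⁴
  top flange (beyond web): d = 54 mm → contributes +3 251 967 mm⁴
  bottom flange (beyond web): d = -54 mm → contributes +3 251 967 mm⁴
Total I = 8 334 767 mm⁴.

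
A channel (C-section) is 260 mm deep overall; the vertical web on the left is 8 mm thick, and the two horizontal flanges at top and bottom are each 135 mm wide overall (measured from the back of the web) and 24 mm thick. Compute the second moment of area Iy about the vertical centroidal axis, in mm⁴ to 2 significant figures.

Iy ≈ 1.5 × 10⁷ mm⁴

Decompose the section into non-overlapping parts with the origin at the bottom-left of its bounding rectangle.
Web: 8 × 260, A = 2 080 mm², x = 4 mm, Ī = 11 093 mm⁴.
Top flange (beyond web): 127 × 24, A = 3 048 mm², x = 71.5 mm, Ī = 4 096 766 mm⁴.
Bottom flange (beyond web): 127 × 24, A = 3 048 mm², x = 71.5 mm, Ī = 4 096 766 mm⁴.
Centroid: x̄ = ΣA·x / ΣA = 54.33 mm.
Transfer each piece to the vertical centroidal axis using Ī + A·d² with d = x − 54.33:
  web: d = -50.33 mm → contributes +5 279 497 mm⁴
  top flange (beyond web): d = 17.17 mm → contributes +4 995 575 mm⁴
  bottom flange (beyond web): d = 17.17 mm → contributes +4 995 575 mm⁴
Total I = 15 270 647 mm⁴.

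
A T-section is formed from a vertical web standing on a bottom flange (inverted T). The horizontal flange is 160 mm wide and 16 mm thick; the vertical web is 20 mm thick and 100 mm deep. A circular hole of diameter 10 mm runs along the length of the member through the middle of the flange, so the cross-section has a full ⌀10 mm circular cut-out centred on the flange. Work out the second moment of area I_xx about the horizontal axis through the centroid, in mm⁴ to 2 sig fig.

I_xx ≈ 5.4 × 10⁶ mm⁴

Split into non-overlapping primitives; take the origin at the lower-left of the bounding box.
Flange: 160 × 16, A = 2 560 mm², y = 8 mm, Ī = 54 613 mm⁴.
Web: 20 × 100, A = 2 000 mm², y = 66 mm, Ī = 1 666 667 mm⁴.
Hole (subtracted): ⌀10, A = 78.54 mm², y = 8 mm, Ī = 490.9 mm⁴.
Centroid: ȳ = ΣA·y / ΣA = 33.88 mm.
Transfer each piece to the horizontal axis through the centroid using Ī + A·d² with d = y − 33.88:
  flange: d = -25.88 mm → contributes +1 769 822 mm⁴
  web: d = 32.12 mm → contributes +3 729 488 mm⁴
  hole: d = -25.88 mm → contributes −53 113 mm⁴
Total I = 5 446 196 mm⁴.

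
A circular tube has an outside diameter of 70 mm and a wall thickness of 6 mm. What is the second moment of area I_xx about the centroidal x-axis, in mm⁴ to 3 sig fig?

Decompose the section into non-overlapping parts with the origin at the bottom-left of its bounding rectangle.
Outer circle: ⌀70, A = 3848.5 mm², y = 35 mm, Ī = 1 178 588 mm⁴.
Bore (subtracted): ⌀58, A = 2642.1 mm², y = 35 mm, Ī = 555 497 mm⁴.
By symmetry the centroid is at mid-height, ȳ = 35 mm.
All pieces are centred on the centroidal x-axis, so I = ΣĪ (holes subtracted) = 623 091 mm⁴.

I_xx ≈ 6.23 × 10⁵ mm⁴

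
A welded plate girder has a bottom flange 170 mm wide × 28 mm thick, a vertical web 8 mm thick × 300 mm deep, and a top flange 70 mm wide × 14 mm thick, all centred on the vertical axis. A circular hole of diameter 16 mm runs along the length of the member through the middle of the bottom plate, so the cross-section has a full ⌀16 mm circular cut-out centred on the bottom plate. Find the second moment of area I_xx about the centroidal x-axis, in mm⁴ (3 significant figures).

I_xx ≈ 1.21 × 10⁸ mm⁴

Break the section into simple shapes (no overlaps), measuring from the bottom-left corner of the bounding box.
Bottom plate: 170 × 28, A = 4 760 mm², y = 14 mm, Ī = 310 987 mm⁴.
Web plate: 8 × 300, A = 2 400 mm², y = 178 mm, Ī = 18 000 000 mm⁴.
Top plate: 70 × 14, A = 980 mm², y = 335 mm, Ī = 16 007 mm⁴.
Hole (subtracted): ⌀16, A = 201.06 mm², y = 14 mm, Ī = 3 217 mm⁴.
Centroid: ȳ = ΣA·y / ΣA = 103.2 mm.
Transfer each piece to the centroidal x-axis using Ī + A·d² with d = y − 103.2:
  bottom plate: d = -89.203 mm → contributes +38 187 452 mm⁴
  web plate: d = 74.797 mm → contributes +31 426 887 mm⁴
  top plate: d = 231.8 mm → contributes +52 671 093 mm⁴
  hole: d = -89.203 mm → contributes −1 603 115 mm⁴
Total I = 120 682 316 mm⁴.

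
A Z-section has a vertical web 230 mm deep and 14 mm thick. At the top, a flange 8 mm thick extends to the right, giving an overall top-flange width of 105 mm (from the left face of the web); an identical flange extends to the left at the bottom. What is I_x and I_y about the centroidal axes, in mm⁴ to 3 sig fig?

I_x ≈ 3.21 × 10⁷ mm⁴, I_y ≈ 5.07 × 10⁶ mm⁴

Split into non-overlapping primitives; take the origin at the lower-left of the bounding box.
Web: 14 × 230, A = 3 220 mm², y = 115 mm, Ī = 14 194 833 mm⁴.
Top flange (beyond web): 91 × 8, A = 728 mm², y = 226 mm, Ī = 3882.7 mm⁴.
Bottom flange (beyond web): 91 × 8, A = 728 mm², y = 4 mm, Ī = 3882.7 mm⁴.
Centroid: ȳ = ΣA·y / ΣA = 115 mm.
Transfer each piece to the centroidal x-axis using Ī + A·d² with d = y − 115:
  web: d = 0 mm → contributes +14 194 833 mm⁴
  top flange (beyond web): d = 111 mm → contributes +8 973 571 mm⁴
  bottom flange (beyond web): d = -111 mm → contributes +8 973 571 mm⁴
Total I = 32 141 975 mm⁴.
For the y-axis: x̄ = 98 mm.
Repeating about the centroidal y-axis gives I_y = 5 070 455 mm⁴.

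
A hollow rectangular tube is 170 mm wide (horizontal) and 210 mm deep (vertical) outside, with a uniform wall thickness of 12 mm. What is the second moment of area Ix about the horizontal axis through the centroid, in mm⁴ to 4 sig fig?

Ix ≈ 5.291 × 10⁷ mm⁴

Decompose the section into non-overlapping parts with the origin at the bottom-left of its bounding rectangle.
Outer rectangle: 170 × 210, A = 35 700 mm², y = 105 mm, Ī = 131 197 500 mm⁴.
Inner void (subtracted): 146 × 186, A = 27 156 mm², y = 105 mm, Ī = 78 290 748 mm⁴.
By symmetry the centroid is at mid-height, ȳ = 105 mm.
All pieces are centred on the horizontal axis through the centroid, so I = ΣĪ (holes subtracted) = 52 906 752 mm⁴.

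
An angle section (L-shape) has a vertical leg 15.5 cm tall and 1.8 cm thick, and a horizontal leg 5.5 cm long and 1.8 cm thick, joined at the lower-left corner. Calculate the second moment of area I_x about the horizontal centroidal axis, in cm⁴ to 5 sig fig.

Break the section into simple shapes (no overlaps), measuring from the bottom-left corner of the bounding box.
Vertical leg: 1.8 × 15.5, A = 27.9 cm², y = 7.75 cm, Ī = 558.5813 cm⁴.
Horizontal leg (remainder): 3.7 × 1.8, A = 6.66 cm², y = 0.9 cm, Ī = 1.7982 cm⁴.
Centroid: ȳ = ΣA·y / ΣA = 6.429948 cm.
Transfer each piece to the horizontal centroidal axis using Ī + A·d² with d = y − 6.429948:
  vertical leg: d = 1.320052 cm → contributes +607.198 cm⁴
  horizontal leg (remainder): d = -5.529948 cm → contributes +205.4632 cm⁴
Total I = 812.6612 cm⁴.

I_x ≈ 812.66 cm⁴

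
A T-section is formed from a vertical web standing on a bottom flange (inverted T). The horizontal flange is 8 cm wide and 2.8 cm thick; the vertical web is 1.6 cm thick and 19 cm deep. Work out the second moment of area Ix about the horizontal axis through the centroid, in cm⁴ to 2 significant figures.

Split into non-overlapping primitives; take the origin at the lower-left of the bounding box.
Flange: 8 × 2.8, A = 22.4 cm², y = 1.4 cm, Ī = 14.63 cm⁴.
Web: 1.6 × 19, A = 30.4 cm², y = 12.3 cm, Ī = 914.5 cm⁴.
Centroid: ȳ = ΣA·y / ΣA = 7.676 cm.
Transfer each piece to the horizontal axis through the centroid using Ī + A·d² with d = y − 7.676:
  flange: d = -6.276 cm → contributes +896.9 cm⁴
  web: d = 4.624 cm → contributes +1 565 cm⁴
Total I = 2 461 cm⁴.

Ix ≈ 2500 cm⁴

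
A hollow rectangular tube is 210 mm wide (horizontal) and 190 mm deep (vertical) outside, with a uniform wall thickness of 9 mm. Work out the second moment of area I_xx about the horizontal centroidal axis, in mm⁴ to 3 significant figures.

Split into non-overlapping primitives; take the origin at the lower-left of the bounding box.
Outer rectangle: 210 × 190, A = 39 900 mm², y = 95 mm, Ī = 120 032 500 mm⁴.
Inner void (subtracted): 192 × 172, A = 33 024 mm², y = 95 mm, Ī = 81 415 168 mm⁴.
By symmetry the centroid is at mid-height, ȳ = 95 mm.
All pieces are centred on the horizontal centroidal axis, so I = ΣĪ (holes subtracted) = 38 617 332 mm⁴.

I_xx ≈ 3.86 × 10⁷ mm⁴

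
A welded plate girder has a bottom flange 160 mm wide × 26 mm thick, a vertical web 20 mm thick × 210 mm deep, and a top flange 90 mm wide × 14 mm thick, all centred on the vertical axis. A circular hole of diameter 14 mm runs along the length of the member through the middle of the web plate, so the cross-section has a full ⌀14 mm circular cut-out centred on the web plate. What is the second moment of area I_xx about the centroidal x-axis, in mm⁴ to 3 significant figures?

I_xx ≈ 7.65 × 10⁷ mm⁴

Decompose the section into non-overlapping parts with the origin at the bottom-left of its bounding rectangle.
Bottom plate: 160 × 26, A = 4 160 mm², y = 13 mm, Ī = 234 347 mm⁴.
Web plate: 20 × 210, A = 4 200 mm², y = 131 mm, Ī = 15 435 000 mm⁴.
Top plate: 90 × 14, A = 1 260 mm², y = 243 mm, Ī = 20 580 mm⁴.
Hole (subtracted): ⌀14, A = 153.94 mm², y = 131 mm, Ī = 1885.7 mm⁴.
Centroid: ȳ = ΣA·y / ΣA = 94.051 mm.
Transfer each piece to the centroidal x-axis using Ī + A·d² with d = y − 94.051:
  bottom plate: d = -81.051 mm → contributes +27 562 596 mm⁴
  web plate: d = 36.949 mm → contributes +21 168 910 mm⁴
  top plate: d = 148.95 mm → contributes +27 974 633 mm⁴
  hole: d = 36.949 mm → contributes −212 045 mm⁴
Total I = 76 494 095 mm⁴.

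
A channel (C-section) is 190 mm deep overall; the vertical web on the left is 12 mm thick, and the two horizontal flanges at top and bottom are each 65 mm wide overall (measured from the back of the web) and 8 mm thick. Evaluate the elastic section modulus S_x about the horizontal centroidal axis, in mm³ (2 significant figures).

Treat the section as a set of non-overlapping primitives; coordinates are from the bounding-box lower-left.
Web: 12 × 190, A = 2 280 mm², y = 95 mm, Ī = 6 859 000 mm⁴.
Top flange (beyond web): 53 × 8, A = 424 mm², y = 186 mm, Ī = 2 261 mm⁴.
Bottom flange (beyond web): 53 × 8, A = 424 mm², y = 4 mm, Ī = 2 261 mm⁴.
By symmetry the centroid is at mid-height, ȳ = 95 mm.
Transfer each piece to the horizontal centroidal axis using Ī + A·d² with d = y − 95:
  web: d = 0 mm → contributes +6 859 000 mm⁴
  top flange (beyond web): d = 91 mm → contributes +3 513 405 mm⁴
  bottom flange (beyond web): d = -91 mm → contributes +3 513 405 mm⁴
Total I = 13 885 811 mm⁴.
Extreme fibre distance c = 95 mm; S = I/c = 146 166 mm³.

S_x ≈ 1.5 × 10⁵ mm³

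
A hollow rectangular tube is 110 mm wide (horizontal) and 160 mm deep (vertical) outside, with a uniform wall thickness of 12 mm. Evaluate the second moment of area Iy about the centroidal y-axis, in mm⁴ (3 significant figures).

Treat the section as a set of non-overlapping primitives; coordinates are from the bounding-box lower-left.
Outer rectangle: 110 × 160, A = 17 600 mm², x = 55 mm, Ī = 17 746 667 mm⁴.
Inner void (subtracted): 86 × 136, A = 11 696 mm², x = 55 mm, Ī = 7 208 635 mm⁴.
By symmetry the centroid is at mid-width, x̄ = 55 mm.
All pieces are centred on the centroidal y-axis, so I = ΣĪ (holes subtracted) = 10 538 032 mm⁴.

Iy ≈ 1.05 × 10⁷ mm⁴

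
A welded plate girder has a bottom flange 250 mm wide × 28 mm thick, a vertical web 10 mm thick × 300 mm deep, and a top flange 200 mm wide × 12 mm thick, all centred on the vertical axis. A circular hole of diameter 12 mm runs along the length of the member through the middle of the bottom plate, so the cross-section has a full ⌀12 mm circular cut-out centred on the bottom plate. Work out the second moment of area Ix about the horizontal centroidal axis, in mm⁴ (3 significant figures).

Ix ≈ 2.20 × 10⁸ mm⁴

Treat the section as a set of non-overlapping primitives; coordinates are from the bounding-box lower-left.
Bottom plate: 250 × 28, A = 7 000 mm², y = 14 mm, Ī = 457 333 mm⁴.
Web plate: 10 × 300, A = 3 000 mm², y = 178 mm, Ī = 22 500 000 mm⁴.
Top plate: 200 × 12, A = 2 400 mm², y = 334 mm, Ī = 28 800 mm⁴.
Hole (subtracted): ⌀12, A = 113.1 mm², y = 14 mm, Ī = 1017.9 mm⁴.
Centroid: ȳ = ΣA·y / ΣA = 116.55 mm.
Transfer each piece to the horizontal centroidal axis using Ī + A·d² with d = y − 116.55:
  bottom plate: d = -102.55 mm → contributes +74 070 296 mm⁴
  web plate: d = 61.452 mm → contributes +33 828 964 mm⁴
  top plate: d = 217.45 mm → contributes +113 513 464 mm⁴
  hole: d = -102.55 mm → contributes −1 190 365 mm⁴
Total I = 220 222 358 mm⁴.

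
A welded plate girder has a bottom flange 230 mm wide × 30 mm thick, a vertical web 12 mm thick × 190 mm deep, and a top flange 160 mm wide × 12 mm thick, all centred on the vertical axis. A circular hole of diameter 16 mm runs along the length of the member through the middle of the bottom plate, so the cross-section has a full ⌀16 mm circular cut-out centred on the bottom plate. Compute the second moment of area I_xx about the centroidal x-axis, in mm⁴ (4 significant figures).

I_xx ≈ 8.099 × 10⁷ mm⁴

Treat the section as a set of non-overlapping primitives; coordinates are from the bounding-box lower-left.
Bottom plate: 230 × 30, A = 6 900 mm², y = 15 mm, Ī = 517 500 mm⁴.
Web plate: 12 × 190, A = 2 280 mm², y = 125 mm, Ī = 6 859 000 mm⁴.
Top plate: 160 × 12, A = 1 920 mm², y = 226 mm, Ī = 23 040 mm⁴.
Hole (subtracted): ⌀16, A = 201.062 mm², y = 15 mm, Ī = 3216.99 mm⁴.
Centroid: ȳ = ΣA·y / ΣA = 75.182 mm.
Transfer each piece to the centroidal x-axis using Ī + A·d² with d = y − 75.182:
  bottom plate: d = -60.182 mm → contributes +25 508 433 mm⁴
  web plate: d = 49.818 mm → contributes +12 517 577 mm⁴
  top plate: d = 150.818 mm → contributes +43 695 487 mm⁴
  hole: d = -60.182 mm → contributes −731 438 mm⁴
Total I = 80 990 059 mm⁴.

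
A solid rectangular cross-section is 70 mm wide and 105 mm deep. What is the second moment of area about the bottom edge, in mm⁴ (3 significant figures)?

The section: 70 × 105, A = 7 350 mm², y = 52.5 mm, Ī = 6 752 813 mm⁴.
Transfer it to the bottom edge using Ī + A·d² with d = y − 0:
  the section: d = 52.5 mm → contributes +27 011 250 mm⁴
Total I = 27 011 250 mm⁴.

I_base ≈ 2.70 × 10⁷ mm⁴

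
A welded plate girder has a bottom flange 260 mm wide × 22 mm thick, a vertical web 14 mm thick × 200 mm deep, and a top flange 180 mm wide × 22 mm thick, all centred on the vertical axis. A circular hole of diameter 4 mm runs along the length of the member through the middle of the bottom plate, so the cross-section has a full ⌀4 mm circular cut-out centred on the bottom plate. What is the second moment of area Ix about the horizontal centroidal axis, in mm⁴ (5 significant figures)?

Split into non-overlapping primitives; take the origin at the lower-left of the bounding box.
Bottom plate: 260 × 22, A = 5 720 mm², y = 11 mm, Ī = 230706.7 mm⁴.
Web plate: 14 × 200, A = 2 800 mm², y = 122 mm, Ī = 9 333 333 mm⁴.
Top plate: 180 × 22, A = 3 960 mm², y = 233 mm, Ī = 159 720 mm⁴.
Hole (subtracted): ⌀4, A = 12.56637 mm², y = 11 mm, Ī = 12.56637 mm⁴.
Centroid: ȳ = ΣA·y / ΣA = 106.4423 mm.
Transfer each piece to the horizontal centroidal axis using Ī + A·d² with d = y − 106.4423:
  bottom plate: d = -95.44226 mm → contributes +52 335 470 mm⁴
  web plate: d = 15.55774 mm → contributes +10 011 055 mm⁴
  top plate: d = 126.5577 mm → contributes +63 586 495 mm⁴
  hole: d = -95.44226 mm → contributes −114482.5 mm⁴
Total I = 125 818 537 mm⁴.

Ix ≈ 1.2582 × 10⁸ mm⁴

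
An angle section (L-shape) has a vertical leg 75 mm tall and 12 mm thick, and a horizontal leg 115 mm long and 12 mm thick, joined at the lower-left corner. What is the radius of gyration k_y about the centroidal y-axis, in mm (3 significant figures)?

Break the section into simple shapes (no overlaps), measuring from the bottom-left corner of the bounding box.
Vertical leg: 12 × 75, A = 900 mm², x = 6 mm, Ī = 10 800 mm⁴.
Horizontal leg (remainder): 103 × 12, A = 1 236 mm², x = 63.5 mm, Ī = 1 092 727 mm⁴.
Centroid: x̄ = ΣA·x / ΣA = 39.272 mm.
Transfer each piece to the centroidal y-axis using Ī + A·d² with d = x − 39.272:
  vertical leg: d = -33.272 mm → contributes +1 007 152 mm⁴
  horizontal leg (remainder): d = 24.228 mm → contributes +1 818 226 mm⁴
Total I = 2 825 377 mm⁴.
Radius of gyration: k = √(I/A) = √(2 825 377 / 2 136) = 36.37 mm.

k_y ≈ 36.4 mm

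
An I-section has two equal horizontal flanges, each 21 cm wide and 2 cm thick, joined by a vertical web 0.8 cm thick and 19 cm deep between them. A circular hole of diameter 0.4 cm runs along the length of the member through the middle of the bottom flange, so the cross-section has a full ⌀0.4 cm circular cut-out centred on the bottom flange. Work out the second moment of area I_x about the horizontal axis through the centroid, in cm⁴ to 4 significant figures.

Decompose the section into non-overlapping parts with the origin at the bottom-left of its bounding rectangle.
Bottom flange: 21 × 2, A = 42 cm², y = 1 cm, Ī = 14 cm⁴.
Web: 0.8 × 19, A = 15.2 cm², y = 11.5 cm, Ī = 457.267 cm⁴.
Top flange: 21 × 2, A = 42 cm², y = 22 cm, Ī = 14 cm⁴.
Hole (subtracted): ⌀0.4, A = 0.125664 cm², y = 1 cm, Ī = 0.00125664 cm⁴.
Centroid: ȳ = ΣA·y / ΣA = 11.5133 cm.
Transfer each piece to the horizontal axis through the centroid using Ī + A·d² with d = y − 11.5133:
  bottom flange: d = -10.5133 cm → contributes +4656.25 cm⁴
  web: d = -0.013318 cm → contributes +457.269 cm⁴
  top flange: d = 10.4867 cm → contributes +4632.76 cm⁴
  hole: d = -10.5133 cm → contributes −13.8908 cm⁴
Total I = 9732.39 cm⁴.

I_x ≈ 9732 cm⁴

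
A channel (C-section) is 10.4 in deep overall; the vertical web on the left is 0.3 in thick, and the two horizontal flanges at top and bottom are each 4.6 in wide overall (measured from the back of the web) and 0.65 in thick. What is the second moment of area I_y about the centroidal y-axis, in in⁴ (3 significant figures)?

I_y ≈ 19.2 in⁴

Decompose the section into non-overlapping parts with the origin at the bottom-left of its bounding rectangle.
Web: 0.3 × 10.4, A = 3.12 in², x = 0.15 in, Ī = 0.0234 in⁴.
Top flange (beyond web): 4.3 × 0.65, A = 2.795 in², x = 2.45 in, Ī = 4.3066 in⁴.
Bottom flange (beyond web): 4.3 × 0.65, A = 2.795 in², x = 2.45 in, Ī = 4.3066 in⁴.
Centroid: x̄ = ΣA·x / ΣA = 1.6261 in.
Transfer each piece to the centroidal y-axis using Ī + A·d² with d = x − 1.6261:
  web: d = -1.4761 in → contributes +6.8217 in⁴
  top flange (beyond web): d = 0.82388 in → contributes +6.2038 in⁴
  bottom flange (beyond web): d = 0.82388 in → contributes +6.2038 in⁴
Total I = 19.229 in⁴.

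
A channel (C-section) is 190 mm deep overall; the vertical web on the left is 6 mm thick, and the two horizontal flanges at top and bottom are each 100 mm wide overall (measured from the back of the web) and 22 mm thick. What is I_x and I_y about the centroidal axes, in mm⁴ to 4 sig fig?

I_x ≈ 3.278 × 10⁷ mm⁴, I_y ≈ 5.283 × 10⁶ mm⁴

Break the section into simple shapes (no overlaps), measuring from the bottom-left corner of the bounding box.
Web: 6 × 190, A = 1 140 mm², y = 95 mm, Ī = 3 429 500 mm⁴.
Top flange (beyond web): 94 × 22, A = 2 068 mm², y = 179 mm, Ī = 83409.3 mm⁴.
Bottom flange (beyond web): 94 × 22, A = 2 068 mm², y = 11 mm, Ī = 83409.3 mm⁴.
By symmetry the centroid is at mid-height, ȳ = 95 mm.
Transfer each piece to the centroidal x-axis using Ī + A·d² with d = y − 95:
  web: d = 0 mm → contributes +3 429 500 mm⁴
  top flange (beyond web): d = 84 mm → contributes +14 675 217 mm⁴
  bottom flange (beyond web): d = -84 mm → contributes +14 675 217 mm⁴
Total I = 32 779 935 mm⁴.
For the y-axis: x̄ = 42.1964 mm.
Repeating about the centroidal y-axis gives I_y = 5 283 087 mm⁴.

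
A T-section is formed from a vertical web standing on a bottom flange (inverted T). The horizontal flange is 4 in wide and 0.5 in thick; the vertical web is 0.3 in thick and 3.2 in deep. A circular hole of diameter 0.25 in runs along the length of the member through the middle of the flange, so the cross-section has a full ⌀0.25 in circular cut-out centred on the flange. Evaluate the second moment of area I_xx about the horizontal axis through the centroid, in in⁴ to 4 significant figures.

I_xx ≈ 3.063 in⁴

Split into non-overlapping primitives; take the origin at the lower-left of the bounding box.
Flange: 4 × 0.5, A = 2 in², y = 0.25 in, Ī = 0.0416667 in⁴.
Web: 0.3 × 3.2, A = 0.96 in², y = 2.1 in, Ī = 0.8192 in⁴.
Hole (subtracted): ⌀0.25, A = 0.0490874 in², y = 0.25 in, Ī = 0.000191748 in⁴.
Centroid: ȳ = ΣA·y / ΣA = 0.860118 in.
Transfer each piece to the horizontal axis through the centroid using Ī + A·d² with d = y − 0.860118:
  flange: d = -0.610118 in → contributes +0.786154 in⁴
  web: d = 1.23988 in → contributes +2.29502 in⁴
  hole: d = -0.610118 in → contributes −0.0184642 in⁴
Total I = 3.06271 in⁴.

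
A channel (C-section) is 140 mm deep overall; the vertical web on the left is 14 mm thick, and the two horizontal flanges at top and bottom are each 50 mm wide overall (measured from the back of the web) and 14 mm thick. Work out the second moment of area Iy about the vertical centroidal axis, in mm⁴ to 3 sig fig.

Treat the section as a set of non-overlapping primitives; coordinates are from the bounding-box lower-left.
Web: 14 × 140, A = 1 960 mm², x = 7 mm, Ī = 32 013 mm⁴.
Top flange (beyond web): 36 × 14, A = 504 mm², x = 32 mm, Ī = 54 432 mm⁴.
Bottom flange (beyond web): 36 × 14, A = 504 mm², x = 32 mm, Ī = 54 432 mm⁴.
Centroid: x̄ = ΣA·x / ΣA = 15.491 mm.
Transfer each piece to the vertical centroidal axis using Ī + A·d² with d = x − 15.491:
  web: d = -8.4906 mm → contributes +173 309 mm⁴
  top flange (beyond web): d = 16.509 mm → contributes +191 803 mm⁴
  bottom flange (beyond web): d = 16.509 mm → contributes +191 803 mm⁴
Total I = 556 915 mm⁴.

Iy ≈ 5.57 × 10⁵ mm⁴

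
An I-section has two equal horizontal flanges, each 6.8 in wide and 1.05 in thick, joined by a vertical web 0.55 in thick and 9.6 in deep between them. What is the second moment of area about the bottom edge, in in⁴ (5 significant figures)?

Decompose the section into non-overlapping parts with the origin at the bottom-left of its bounding rectangle.
Bottom flange: 6.8 × 1.05, A = 7.14 in², y = 0.525 in, Ī = 0.6559875 in⁴.
Web: 0.55 × 9.6, A = 5.28 in², y = 5.85 in, Ī = 40.5504 in⁴.
Top flange: 6.8 × 1.05, A = 7.14 in², y = 11.175 in, Ī = 0.6559875 in⁴.
Transfer each piece to a horizontal axis along the bottom face using Ī + A·d² with d = y − 0:
  bottom flange: d = 0.525 in → contributes +2.62395 in⁴
  web: d = 5.85 in → contributes +221.2452 in⁴
  top flange: d = 11.175 in → contributes +892.3037 in⁴
Total I = 1116.173 in⁴.

I_base ≈ 1116.2 in⁴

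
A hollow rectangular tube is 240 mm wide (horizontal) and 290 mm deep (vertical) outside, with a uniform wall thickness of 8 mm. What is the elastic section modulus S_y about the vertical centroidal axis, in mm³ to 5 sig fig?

Split into non-overlapping primitives; take the origin at the lower-left of the bounding box.
Outer rectangle: 240 × 290, A = 69 600 mm², x = 120 mm, Ī = 334 080 000 mm⁴.
Inner void (subtracted): 224 × 274, A = 61 376 mm², x = 120 mm, Ī = 256 633 515 mm⁴.
By symmetry the centroid is at mid-width, x̄ = 120 mm.
All pieces are centred on the vertical centroidal axis, so I = ΣĪ (holes subtracted) = 77 446 485 mm⁴.
Extreme fibre distance c = 120 mm; S = I/c = 645387.4 mm³.

S_y ≈ 6.4539 × 10⁵ mm³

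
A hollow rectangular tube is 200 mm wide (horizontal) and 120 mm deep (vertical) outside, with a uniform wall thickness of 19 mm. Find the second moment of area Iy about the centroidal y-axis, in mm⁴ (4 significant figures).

Iy ≈ 5.095 × 10⁷ mm⁴

Split into non-overlapping primitives; take the origin at the lower-left of the bounding box.
Outer rectangle: 200 × 120, A = 24 000 mm², x = 100 mm, Ī = 80 000 000 mm⁴.
Inner void (subtracted): 162 × 82, A = 13 284 mm², x = 100 mm, Ī = 29 052 108 mm⁴.
By symmetry the centroid is at mid-width, x̄ = 100 mm.
All pieces are centred on the centroidal y-axis, so I = ΣĪ (holes subtracted) = 50 947 892 mm⁴.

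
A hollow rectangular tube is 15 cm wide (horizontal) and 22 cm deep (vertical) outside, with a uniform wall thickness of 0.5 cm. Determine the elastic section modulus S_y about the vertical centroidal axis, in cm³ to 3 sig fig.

S_y ≈ 185 cm³

Treat the section as a set of non-overlapping primitives; coordinates are from the bounding-box lower-left.
Outer rectangle: 15 × 22, A = 330 cm², x = 7.5 cm, Ī = 6187.5 cm⁴.
Inner void (subtracted): 14 × 21, A = 294 cm², x = 7.5 cm, Ī = 4 802 cm⁴.
By symmetry the centroid is at mid-width, x̄ = 7.5 cm.
All pieces are centred on the vertical centroidal axis, so I = ΣĪ (holes subtracted) = 1385.5 cm⁴.
Extreme fibre distance c = 7.5 cm; S = I/c = 184.73 cm³.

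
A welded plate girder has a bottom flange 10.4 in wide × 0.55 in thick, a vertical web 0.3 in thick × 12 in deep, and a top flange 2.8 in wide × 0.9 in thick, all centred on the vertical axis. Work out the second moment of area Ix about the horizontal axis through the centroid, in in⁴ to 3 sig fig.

Ix ≈ 341 in⁴

Decompose the section into non-overlapping parts with the origin at the bottom-left of its bounding rectangle.
Bottom plate: 10.4 × 0.55, A = 5.72 in², y = 0.275 in, Ī = 0.14419 in⁴.
Web plate: 0.3 × 12, A = 3.6 in², y = 6.55 in, Ī = 43.2 in⁴.
Top plate: 2.8 × 0.9, A = 2.52 in², y = 13 in, Ī = 0.1701 in⁴.
Centroid: ȳ = ΣA·y / ΣA = 4.8913 in.
Transfer each piece to the horizontal axis through the centroid using Ī + A·d² with d = y − 4.8913:
  bottom plate: d = -4.6163 in → contributes +122.04 in⁴
  web plate: d = 1.6587 in → contributes +53.105 in⁴
  top plate: d = 8.1087 in → contributes +165.86 in⁴
Total I = 341.01 in⁴.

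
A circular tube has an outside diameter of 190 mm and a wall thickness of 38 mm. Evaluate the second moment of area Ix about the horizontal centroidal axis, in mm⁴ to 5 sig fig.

Break the section into simple shapes (no overlaps), measuring from the bottom-left corner of the bounding box.
Outer circle: ⌀190, A = 28352.87 mm², y = 95 mm, Ī = 63 971 171 mm⁴.
Bore (subtracted): ⌀114, A = 10207.03 mm², y = 95 mm, Ī = 8 290 664 mm⁴.
By symmetry the centroid is at mid-height, ȳ = 95 mm.
All pieces are centred on the horizontal centroidal axis, so I = ΣĪ (holes subtracted) = 55 680 507 mm⁴.

Ix ≈ 5.5681 × 10⁷ mm⁴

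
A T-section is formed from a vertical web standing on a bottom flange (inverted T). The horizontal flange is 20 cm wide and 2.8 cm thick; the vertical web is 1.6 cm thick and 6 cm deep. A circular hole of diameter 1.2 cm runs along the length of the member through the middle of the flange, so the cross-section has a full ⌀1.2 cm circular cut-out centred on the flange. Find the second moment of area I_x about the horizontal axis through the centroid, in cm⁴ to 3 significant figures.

I_x ≈ 223 cm⁴

Treat the section as a set of non-overlapping primitives; coordinates are from the bounding-box lower-left.
Flange: 20 × 2.8, A = 56 cm², y = 1.4 cm, Ī = 36.587 cm⁴.
Web: 1.6 × 6, A = 9.6 cm², y = 5.8 cm, Ī = 28.8 cm⁴.
Hole (subtracted): ⌀1.2, A = 1.131 cm², y = 1.4 cm, Ī = 0.10179 cm⁴.
Centroid: ȳ = ΣA·y / ΣA = 2.0552 cm.
Transfer each piece to the horizontal axis through the centroid using Ī + A·d² with d = y − 2.0552:
  flange: d = -0.6552 cm → contributes +60.627 cm⁴
  web: d = 3.7448 cm → contributes +163.43 cm⁴
  hole: d = -0.6552 cm → contributes −0.5873 cm⁴
Total I = 223.47 cm⁴.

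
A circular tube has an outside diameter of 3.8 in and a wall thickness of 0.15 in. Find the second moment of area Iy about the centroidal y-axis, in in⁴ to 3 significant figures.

Iy ≈ 2.87 in⁴

Split into non-overlapping primitives; take the origin at the lower-left of the bounding box.
Outer circle: ⌀3.8, A = 11.341 in², x = 1.9 in, Ī = 10.235 in⁴.
Bore (subtracted): ⌀3.5, A = 9.6211 in², x = 1.9 in, Ī = 7.3662 in⁴.
By symmetry the centroid is at mid-width, x̄ = 1.9 in.
All pieces are centred on the centroidal y-axis, so I = ΣĪ (holes subtracted) = 2.8692 in⁴.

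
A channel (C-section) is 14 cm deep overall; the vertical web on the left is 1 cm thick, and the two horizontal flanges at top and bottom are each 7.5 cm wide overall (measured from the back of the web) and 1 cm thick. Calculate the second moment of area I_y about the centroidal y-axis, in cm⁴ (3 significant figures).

Decompose the section into non-overlapping parts with the origin at the bottom-left of its bounding rectangle.
Web: 1 × 14, A = 14 cm², x = 0.5 cm, Ī = 1.1667 cm⁴.
Top flange (beyond web): 6.5 × 1, A = 6.5 cm², x = 4.25 cm, Ī = 22.885 cm⁴.
Bottom flange (beyond web): 6.5 × 1, A = 6.5 cm², x = 4.25 cm, Ī = 22.885 cm⁴.
Centroid: x̄ = ΣA·x / ΣA = 2.3056 cm.
Transfer each piece to the centroidal y-axis using Ī + A·d² with d = x − 2.3056:
  web: d = -1.8056 cm → contributes +46.807 cm⁴
  top flange (beyond web): d = 1.9444 cm → contributes +47.461 cm⁴
  bottom flange (beyond web): d = 1.9444 cm → contributes +47.461 cm⁴
Total I = 141.73 cm⁴.

I_y ≈ 142 cm⁴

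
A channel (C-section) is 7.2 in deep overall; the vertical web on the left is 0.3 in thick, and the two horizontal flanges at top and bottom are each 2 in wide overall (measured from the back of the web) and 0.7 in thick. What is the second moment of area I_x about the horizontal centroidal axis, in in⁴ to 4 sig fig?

I_x ≈ 34.57 in⁴

Decompose the section into non-overlapping parts with the origin at the bottom-left of its bounding rectangle.
Web: 0.3 × 7.2, A = 2.16 in², y = 3.6 in, Ī = 9.3312 in⁴.
Top flange (beyond web): 1.7 × 0.7, A = 1.19 in², y = 6.85 in, Ī = 0.0485917 in⁴.
Bottom flange (beyond web): 1.7 × 0.7, A = 1.19 in², y = 0.35 in, Ī = 0.0485917 in⁴.
By symmetry the centroid is at mid-height, ȳ = 3.6 in.
Transfer each piece to the horizontal centroidal axis using Ī + A·d² with d = y − 3.6:
  web: d = 0 in → contributes +9.3312 in⁴
  top flange (beyond web): d = 3.25 in → contributes +12.618 in⁴
  bottom flange (beyond web): d = -3.25 in → contributes +12.618 in⁴
Total I = 34.5671 in⁴.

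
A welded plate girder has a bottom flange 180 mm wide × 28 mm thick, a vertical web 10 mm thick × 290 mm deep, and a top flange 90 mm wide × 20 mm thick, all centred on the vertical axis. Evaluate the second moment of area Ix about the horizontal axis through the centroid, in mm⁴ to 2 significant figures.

Ix ≈ 1.6 × 10⁸ mm⁴

Treat the section as a set of non-overlapping primitives; coordinates are from the bounding-box lower-left.
Bottom plate: 180 × 28, A = 5 040 mm², y = 14 mm, Ī = 329 280 mm⁴.
Web plate: 10 × 290, A = 2 900 mm², y = 173 mm, Ī = 20 324 167 mm⁴.
Top plate: 90 × 20, A = 1 800 mm², y = 328 mm, Ī = 60 000 mm⁴.
Centroid: ȳ = ΣA·y / ΣA = 119.4 mm.
Transfer each piece to the horizontal axis through the centroid using Ī + A·d² with d = y − 119.4:
  bottom plate: d = -105.4 mm → contributes +56 287 164 mm⁴
  web plate: d = 53.63 mm → contributes +28 665 201 mm⁴
  top plate: d = 208.6 mm → contributes +78 407 951 mm⁴
Total I = 163 360 316 mm⁴.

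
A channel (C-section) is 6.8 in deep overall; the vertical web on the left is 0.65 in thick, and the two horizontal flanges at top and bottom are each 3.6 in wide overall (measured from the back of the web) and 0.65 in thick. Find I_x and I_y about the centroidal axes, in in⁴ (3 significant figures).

Treat the section as a set of non-overlapping primitives; coordinates are from the bounding-box lower-left.
Web: 0.65 × 6.8, A = 4.42 in², y = 3.4 in, Ī = 17.032 in⁴.
Top flange (beyond web): 2.95 × 0.65, A = 1.9175 in², y = 6.475 in, Ī = 0.067512 in⁴.
Bottom flange (beyond web): 2.95 × 0.65, A = 1.9175 in², y = 0.325 in, Ī = 0.067512 in⁴.
By symmetry the centroid is at mid-height, ȳ = 3.4 in.
Transfer each piece to the centroidal x-axis using Ī + A·d² with d = y − 3.4:
  web: d = 0 in → contributes +17.032 in⁴
  top flange (beyond web): d = 3.075 in → contributes +18.199 in⁴
  bottom flange (beyond web): d = -3.075 in → contributes +18.199 in⁴
Total I = 53.429 in⁴.
For the y-axis: x̄ = 1.1612 in.
Repeating about the centroidal y-axis gives I_y = 9.5898 in⁴.

I_x ≈ 53.4 in⁴, I_y ≈ 9.59 in⁴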